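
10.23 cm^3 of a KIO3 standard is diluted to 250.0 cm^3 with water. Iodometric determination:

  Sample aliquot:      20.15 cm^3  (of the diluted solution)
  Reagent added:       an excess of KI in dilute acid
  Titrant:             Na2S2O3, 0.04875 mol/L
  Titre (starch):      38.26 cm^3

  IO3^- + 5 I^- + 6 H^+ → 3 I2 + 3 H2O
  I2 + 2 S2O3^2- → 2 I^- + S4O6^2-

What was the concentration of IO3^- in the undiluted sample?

n(S2O3^2-) = 0.03826 × 0.04875 = 1.865 × 10^-3 mol
n(I2) = n(S2O3^2-)/2 = 9.326 × 10^-4 mol
From the 1:3 ratio, n(IO3^-) in the aliquot = 1/3 × 9.326 × 10^-4 = 3.109 × 10^-4 mol
[IO3^-]_dilute = 3.109 × 10^-4 / 0.02015 = 0.01543 mol/L
[IO3^-]_original = 0.01543 × 250.0/10.23 = 0.3770 mol/L

0.3770 mol/L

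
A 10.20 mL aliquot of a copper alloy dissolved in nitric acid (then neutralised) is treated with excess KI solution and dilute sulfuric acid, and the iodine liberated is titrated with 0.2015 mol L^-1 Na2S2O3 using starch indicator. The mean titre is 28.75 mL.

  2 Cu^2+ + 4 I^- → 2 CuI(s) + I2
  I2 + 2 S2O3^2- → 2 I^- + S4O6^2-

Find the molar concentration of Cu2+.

0.5680 mol/L

n(S2O3^2-) = 0.02875 × 0.2015 = 5.793 × 10^-3 mol
n(I2) = n(S2O3^2-)/2 = 2.897 × 10^-3 mol
From the 2:1 ratio, n(Cu2+) in the aliquot = 2/1 × 2.897 × 10^-3 = 5.793 × 10^-3 mol
[Cu2+] = 5.793 × 10^-3 / 0.01020 = 0.5680 mol/L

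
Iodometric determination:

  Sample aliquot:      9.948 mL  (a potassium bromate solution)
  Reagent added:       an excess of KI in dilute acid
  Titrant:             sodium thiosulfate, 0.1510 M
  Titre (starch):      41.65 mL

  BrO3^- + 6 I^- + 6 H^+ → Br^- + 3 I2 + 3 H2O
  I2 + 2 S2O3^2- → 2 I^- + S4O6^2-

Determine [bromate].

n(S2O3^2-) = 0.04165 × 0.1510 = 6.289 × 10^-3 mol
n(I2) = n(S2O3^2-)/2 = 3.145 × 10^-3 mol
From the 1:3 ratio, n(BrO3^-) in the aliquot = 1/3 × 3.145 × 10^-3 = 1.048 × 10^-3 mol
[BrO3^-] = 1.048 × 10^-3 / 0.009948 = 0.1054 mol/L

0.1054 M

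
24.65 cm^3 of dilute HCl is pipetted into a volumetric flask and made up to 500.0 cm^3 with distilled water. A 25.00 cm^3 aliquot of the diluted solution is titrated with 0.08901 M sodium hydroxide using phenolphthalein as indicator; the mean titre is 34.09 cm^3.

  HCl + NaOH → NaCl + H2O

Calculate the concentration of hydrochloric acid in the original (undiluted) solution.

n(NaOH) = 0.03409 × 0.08901 = 3.034 × 10^-3 mol
n(HCl) in the aliquot = 3.034 × 10^-3 mol (1:1 ratio)
[HCl]_dilute = 3.034 × 10^-3 / 0.02500 = 0.1214 mol/L
Dilution factor = 500.0 / 24.65 = 20.28
[HCl]_stock = 0.1214 × 20.28 = 2.462 mol/L

2.462 M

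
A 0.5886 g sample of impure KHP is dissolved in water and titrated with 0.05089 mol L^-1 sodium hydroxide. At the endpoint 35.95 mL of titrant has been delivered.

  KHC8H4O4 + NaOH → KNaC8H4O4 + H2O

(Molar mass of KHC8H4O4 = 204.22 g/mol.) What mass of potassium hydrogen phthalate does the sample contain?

0.3736 g

n(NaOH) = 0.03595 L × 0.05089 mol/L = 1.829 × 10^-3 mol
n(KHC8H4O4) = 1.829 × 10^-3 mol (1:1 ratio)
mass of KHC8H4O4 = 1.829 × 10^-3 × 204.22 g/mol = 0.3736 g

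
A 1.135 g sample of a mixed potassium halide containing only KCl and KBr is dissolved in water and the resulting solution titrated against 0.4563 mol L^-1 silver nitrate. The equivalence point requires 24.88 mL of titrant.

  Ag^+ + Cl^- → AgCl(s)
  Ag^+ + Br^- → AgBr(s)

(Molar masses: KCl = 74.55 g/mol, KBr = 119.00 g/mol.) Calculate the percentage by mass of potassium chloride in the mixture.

n(AgNO3) = 0.02488 × 0.4563 = 0.01135 mol
Let x = n(KCl), y = n(KBr).
Titrant: 1x + 1y = 0.01135;  mass: 74.55x + 119.00y = 1.135
Solving, x = 4.859 × 10^-3 mol, y = 6.494 × 10^-3 mol
mass of KCl = 4.859 × 10^-3 × 74.55 = 0.3622 g
% KCl = 0.3622 / 1.135 × 100 = 31.91 %

31.91 %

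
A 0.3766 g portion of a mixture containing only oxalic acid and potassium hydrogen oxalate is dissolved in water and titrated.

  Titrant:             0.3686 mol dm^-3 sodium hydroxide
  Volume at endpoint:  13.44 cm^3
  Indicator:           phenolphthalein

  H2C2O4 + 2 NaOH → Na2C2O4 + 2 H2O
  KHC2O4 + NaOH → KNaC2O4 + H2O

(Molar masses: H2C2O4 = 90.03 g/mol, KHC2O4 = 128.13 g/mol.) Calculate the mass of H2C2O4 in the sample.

0.1398 g

n(NaOH) = 0.01344 × 0.3686 = 4.954 × 10^-3 mol
Let x = n(H2C2O4), y = n(KHC2O4).
Titrant: 2x + 1y = 4.954 × 10^-3;  mass: 90.03x + 128.13y = 0.3766
Solving, x = 1.553 × 10^-3 mol, y = 1.848 × 10^-3 mol
mass of H2C2O4 = 1.553 × 10^-3 × 90.03 = 0.1398 g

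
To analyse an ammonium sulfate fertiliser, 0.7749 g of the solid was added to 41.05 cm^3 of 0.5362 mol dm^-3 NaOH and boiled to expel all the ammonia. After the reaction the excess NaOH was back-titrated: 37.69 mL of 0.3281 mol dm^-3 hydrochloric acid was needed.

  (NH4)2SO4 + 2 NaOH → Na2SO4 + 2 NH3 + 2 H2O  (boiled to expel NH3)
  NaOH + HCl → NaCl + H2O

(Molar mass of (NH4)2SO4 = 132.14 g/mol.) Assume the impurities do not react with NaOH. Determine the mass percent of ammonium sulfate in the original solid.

82.24 %

n(NaOH) added = 0.04105 × 0.5362 = 0.02201 mol
n(HCl) used in back-titration = 0.03769 × 0.3281 = 0.01237 mol
n(NaOH) left over = 0.01237 mol (1:1 ratio)
n(NaOH) consumed by analyte = 0.02201 − 0.01237 = 9.645 × 10^-3 mol
From the 1:2 ratio, n((NH4)2SO4) = 1/2 × 9.645 × 10^-3 = 4.822 × 10^-3 mol
mass of (NH4)2SO4 = 4.822 × 10^-3 × 132.14 = 0.6372 g
% (NH4)2SO4 = 0.6372 / 0.7749 × 100 = 82.24 %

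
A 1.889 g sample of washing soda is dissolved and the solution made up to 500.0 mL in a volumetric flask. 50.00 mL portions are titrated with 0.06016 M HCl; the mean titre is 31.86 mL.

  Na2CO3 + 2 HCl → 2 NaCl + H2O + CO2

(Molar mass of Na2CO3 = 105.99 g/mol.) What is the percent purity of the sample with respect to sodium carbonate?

n(HCl) per titration = 0.03186 × 0.06016 = 1.917 × 10^-3 mol
From the 1:2 ratio, n(Na2CO3) in each aliquot = 1/2 × 1.917 × 10^-3 = 9.583 × 10^-4 mol
n(Na2CO3) in the whole flask = 9.583 × 10^-4 × 500.0/50.00 = 9.583 × 10^-3 mol
mass of Na2CO3 = 9.583 × 10^-3 × 105.99 = 1.016 g
% Na2CO3 = 1.016 / 1.889 × 100 = 53.77 %

53.77 %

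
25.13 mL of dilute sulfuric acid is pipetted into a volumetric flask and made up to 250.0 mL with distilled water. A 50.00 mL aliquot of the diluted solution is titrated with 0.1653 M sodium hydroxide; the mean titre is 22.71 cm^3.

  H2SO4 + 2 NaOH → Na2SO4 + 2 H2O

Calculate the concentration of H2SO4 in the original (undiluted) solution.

0.3735 M

n(NaOH) = 0.02271 × 0.1653 = 3.754 × 10^-3 mol
From the 1:2 ratio, n(H2SO4) in the aliquot = 1/2 × 3.754 × 10^-3 = 1.877 × 10^-3 mol
[H2SO4]_dilute = 1.877 × 10^-3 / 0.05000 = 0.03754 mol/L
Dilution factor = 250.0 / 25.13 = 9.948
[H2SO4]_stock = 0.03754 × 9.948 = 0.3735 mol/L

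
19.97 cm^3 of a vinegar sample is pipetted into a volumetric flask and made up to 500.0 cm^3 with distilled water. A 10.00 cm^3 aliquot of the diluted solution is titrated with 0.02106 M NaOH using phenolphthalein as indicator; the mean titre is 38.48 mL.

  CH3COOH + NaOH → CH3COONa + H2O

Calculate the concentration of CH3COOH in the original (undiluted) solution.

n(NaOH) = 0.03848 × 0.02106 = 8.104 × 10^-4 mol
n(CH3COOH) in the aliquot = 8.104 × 10^-4 mol (1:1 ratio)
[CH3COOH]_dilute = 8.104 × 10^-4 / 0.01000 = 0.08104 mol/L
Dilution factor = 500.0 / 19.97 = 25.04
[CH3COOH]_stock = 0.08104 × 25.04 = 2.029 mol/L

2.029 M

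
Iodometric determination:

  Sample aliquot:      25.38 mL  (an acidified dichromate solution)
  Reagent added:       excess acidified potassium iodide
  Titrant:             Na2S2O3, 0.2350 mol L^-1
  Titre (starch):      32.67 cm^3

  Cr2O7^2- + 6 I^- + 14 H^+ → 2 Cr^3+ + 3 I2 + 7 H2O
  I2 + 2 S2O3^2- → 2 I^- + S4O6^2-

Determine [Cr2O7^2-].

n(S2O3^2-) = 0.03267 × 0.2350 = 7.677 × 10^-3 mol
n(I2) = n(S2O3^2-)/2 = 3.839 × 10^-3 mol
From the 1:3 ratio, n(Cr2O7^2-) in the aliquot = 1/3 × 3.839 × 10^-3 = 1.280 × 10^-3 mol
[Cr2O7^2-] = 1.280 × 10^-3 / 0.02538 = 0.05042 mol/L

0.05042 mol/L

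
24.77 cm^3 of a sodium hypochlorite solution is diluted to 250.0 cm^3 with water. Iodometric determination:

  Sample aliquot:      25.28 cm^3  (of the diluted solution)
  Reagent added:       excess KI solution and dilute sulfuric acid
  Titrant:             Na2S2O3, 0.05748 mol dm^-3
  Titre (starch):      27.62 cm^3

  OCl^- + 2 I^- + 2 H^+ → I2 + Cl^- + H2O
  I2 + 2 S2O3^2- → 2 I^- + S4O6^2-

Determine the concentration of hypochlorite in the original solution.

0.3169 mol/L

n(S2O3^2-) = 0.02762 × 0.05748 = 1.588 × 10^-3 mol
n(I2) = n(S2O3^2-)/2 = 7.938 × 10^-4 mol
n(OCl^-) in the aliquot = 7.938 × 10^-4 mol (1:1 ratio)
[OCl^-]_dilute = 7.938 × 10^-4 / 0.02528 = 0.03140 mol/L
[OCl^-]_original = 0.03140 × 250.0/24.77 = 0.3169 mol/L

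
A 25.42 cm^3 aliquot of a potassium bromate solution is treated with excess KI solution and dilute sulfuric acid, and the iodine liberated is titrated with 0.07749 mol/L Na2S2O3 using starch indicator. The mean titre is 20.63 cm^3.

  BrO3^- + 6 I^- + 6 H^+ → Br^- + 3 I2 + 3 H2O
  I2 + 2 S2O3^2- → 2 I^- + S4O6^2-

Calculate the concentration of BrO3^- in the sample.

0.01048 mol/L

n(S2O3^2-) = 0.02063 × 0.07749 = 1.599 × 10^-3 mol
n(I2) = n(S2O3^2-)/2 = 7.993 × 10^-4 mol
From the 1:3 ratio, n(BrO3^-) in the aliquot = 1/3 × 7.993 × 10^-4 = 2.664 × 10^-4 mol
[BrO3^-] = 2.664 × 10^-4 / 0.02542 = 0.01048 mol/L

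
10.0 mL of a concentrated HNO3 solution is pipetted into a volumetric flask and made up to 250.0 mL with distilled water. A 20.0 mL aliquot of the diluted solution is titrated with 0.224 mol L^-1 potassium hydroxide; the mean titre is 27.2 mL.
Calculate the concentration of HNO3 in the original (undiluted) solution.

HNO3 + KOH → KNO3 + H2O
n(KOH) = 0.0272 × 0.224 = 6.09 × 10^-3 mol
n(HNO3) in the aliquot = 6.09 × 10^-3 mol (1:1 ratio)
[HNO3]_dilute = 6.09 × 10^-3 / 0.0200 = 0.305 mol/L
Dilution factor = 250.0 / 10.0 = 25.00
[HNO3]_stock = 0.305 × 25.00 = 7.62 mol/L

7.62 mol/L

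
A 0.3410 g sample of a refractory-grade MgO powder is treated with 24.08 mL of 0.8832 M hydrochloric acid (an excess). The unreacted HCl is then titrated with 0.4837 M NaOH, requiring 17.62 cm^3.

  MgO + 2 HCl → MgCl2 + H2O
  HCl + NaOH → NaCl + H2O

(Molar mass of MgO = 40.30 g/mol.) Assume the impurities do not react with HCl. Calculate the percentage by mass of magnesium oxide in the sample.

75.31 %

n(HCl) added = 0.02408 × 0.8832 = 0.02127 mol
n(NaOH) used in back-titration = 0.01762 × 0.4837 = 8.523 × 10^-3 mol
n(HCl) left over = 8.523 × 10^-3 mol (1:1 ratio)
n(HCl) consumed by analyte = 0.02127 − 8.523 × 10^-3 = 0.01274 mol
From the 1:2 ratio, n(MgO) = 1/2 × 0.01274 = 6.372 × 10^-3 mol
mass of MgO = 6.372 × 10^-3 × 40.30 = 0.2568 g
% MgO = 0.2568 / 0.3410 × 100 = 75.31 %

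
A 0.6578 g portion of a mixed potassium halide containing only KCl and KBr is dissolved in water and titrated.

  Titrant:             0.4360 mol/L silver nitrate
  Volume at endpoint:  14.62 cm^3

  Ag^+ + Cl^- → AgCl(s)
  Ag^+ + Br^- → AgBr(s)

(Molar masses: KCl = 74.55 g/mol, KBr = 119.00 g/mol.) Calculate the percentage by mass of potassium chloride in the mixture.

25.69 %

n(AgNO3) = 0.01462 × 0.4360 = 6.374 × 10^-3 mol
Let x = n(KCl), y = n(KBr).
Titrant: 1x + 1y = 6.374 × 10^-3;  mass: 74.55x + 119.00y = 0.6578
Solving, x = 2.266 × 10^-3 mol, y = 4.108 × 10^-3 mol
mass of KCl = 2.266 × 10^-3 × 74.55 = 0.1690 g
% KCl = 0.1690 / 0.6578 × 100 = 25.69 %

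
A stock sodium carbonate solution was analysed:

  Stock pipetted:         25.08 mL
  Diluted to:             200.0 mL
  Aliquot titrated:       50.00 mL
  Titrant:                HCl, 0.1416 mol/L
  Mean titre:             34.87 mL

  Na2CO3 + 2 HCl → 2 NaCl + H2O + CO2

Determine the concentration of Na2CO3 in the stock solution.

0.3937 mol/L

n(HCl) = 0.03487 × 0.1416 = 4.938 × 10^-3 mol
From the 1:2 ratio, n(Na2CO3) in the aliquot = 1/2 × 4.938 × 10^-3 = 2.469 × 10^-3 mol
[Na2CO3]_dilute = 2.469 × 10^-3 / 0.05000 = 0.04938 mol/L
Dilution factor = 200.0 / 25.08 = 7.974
[Na2CO3]_stock = 0.04938 × 7.974 = 0.3937 mol/L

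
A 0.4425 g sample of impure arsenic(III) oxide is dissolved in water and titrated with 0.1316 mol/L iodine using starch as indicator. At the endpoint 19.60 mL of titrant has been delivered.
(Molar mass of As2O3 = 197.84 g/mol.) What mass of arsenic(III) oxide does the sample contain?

0.2552 g

As2O3 + 2 I2 + 2 H2O → As2O5 + 4 HI
n(I2) = 0.01960 L × 0.1316 mol/L = 2.579 × 10^-3 mol
From the 1:2 ratio, n(As2O3) = 1/2 × 2.579 × 10^-3 = 1.290 × 10^-3 mol
mass of As2O3 = 1.290 × 10^-3 × 197.84 g/mol = 0.2552 g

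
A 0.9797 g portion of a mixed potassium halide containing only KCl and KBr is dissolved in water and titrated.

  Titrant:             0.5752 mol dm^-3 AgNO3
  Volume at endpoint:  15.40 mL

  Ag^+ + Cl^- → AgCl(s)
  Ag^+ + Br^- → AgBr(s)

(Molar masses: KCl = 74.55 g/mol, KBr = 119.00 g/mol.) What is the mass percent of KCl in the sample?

12.74 %

n(AgNO3) = 0.01540 × 0.5752 = 8.858 × 10^-3 mol
Let x = n(KCl), y = n(KBr).
Titrant: 1x + 1y = 8.858 × 10^-3;  mass: 74.55x + 119.00y = 0.9797
Solving, x = 1.674 × 10^-3 mol, y = 7.184 × 10^-3 mol
mass of KCl = 1.674 × 10^-3 × 74.55 = 0.1248 g
% KCl = 0.1248 / 0.9797 × 100 = 12.74 %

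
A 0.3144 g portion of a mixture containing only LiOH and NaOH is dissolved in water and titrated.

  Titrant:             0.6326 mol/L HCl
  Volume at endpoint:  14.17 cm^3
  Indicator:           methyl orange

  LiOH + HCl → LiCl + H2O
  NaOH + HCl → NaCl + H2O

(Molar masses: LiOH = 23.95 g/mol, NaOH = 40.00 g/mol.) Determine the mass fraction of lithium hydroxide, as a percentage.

n(HCl) = 0.01417 × 0.6326 = 8.964 × 10^-3 mol
Let x = n(LiOH), y = n(NaOH).
Titrant: 1x + 1y = 8.964 × 10^-3;  mass: 23.95x + 40.00y = 0.3144
Solving, x = 2.751 × 10^-3 mol, y = 6.213 × 10^-3 mol
mass of LiOH = 2.751 × 10^-3 × 23.95 = 0.06589 g
% LiOH = 0.06589 / 0.3144 × 100 = 20.96 %

20.96 %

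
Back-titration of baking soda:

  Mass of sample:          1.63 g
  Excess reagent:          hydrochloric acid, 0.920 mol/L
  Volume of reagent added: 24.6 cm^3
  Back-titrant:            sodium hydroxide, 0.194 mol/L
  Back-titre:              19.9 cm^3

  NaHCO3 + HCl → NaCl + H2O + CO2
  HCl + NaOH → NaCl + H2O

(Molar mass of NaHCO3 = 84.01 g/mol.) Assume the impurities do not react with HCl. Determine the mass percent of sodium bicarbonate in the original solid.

n(HCl) added = 0.0246 × 0.920 = 0.0226 mol
n(NaOH) used in back-titration = 0.0199 × 0.194 = 3.86 × 10^-3 mol
n(HCl) left over = 3.86 × 10^-3 mol (1:1 ratio)
n(HCl) consumed by analyte = 0.0226 − 3.86 × 10^-3 = 0.0188 mol
n(NaHCO3) = 0.0188 mol (1:1 ratio)
mass of NaHCO3 = 0.0188 × 84.01 = 1.58 g
% NaHCO3 = 1.58 / 1.63 × 100 = 96.7 %

96.7 %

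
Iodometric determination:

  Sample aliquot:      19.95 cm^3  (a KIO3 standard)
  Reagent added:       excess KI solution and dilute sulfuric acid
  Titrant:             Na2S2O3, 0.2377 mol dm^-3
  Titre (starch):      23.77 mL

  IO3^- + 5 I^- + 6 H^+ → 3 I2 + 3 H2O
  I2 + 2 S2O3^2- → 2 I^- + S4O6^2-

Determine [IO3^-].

n(S2O3^2-) = 0.02377 × 0.2377 = 5.650 × 10^-3 mol
n(I2) = n(S2O3^2-)/2 = 2.825 × 10^-3 mol
From the 1:3 ratio, n(IO3^-) in the aliquot = 1/3 × 2.825 × 10^-3 = 9.417 × 10^-4 mol
[IO3^-] = 9.417 × 10^-4 / 0.01995 = 0.04720 mol/L

0.04720 mol/L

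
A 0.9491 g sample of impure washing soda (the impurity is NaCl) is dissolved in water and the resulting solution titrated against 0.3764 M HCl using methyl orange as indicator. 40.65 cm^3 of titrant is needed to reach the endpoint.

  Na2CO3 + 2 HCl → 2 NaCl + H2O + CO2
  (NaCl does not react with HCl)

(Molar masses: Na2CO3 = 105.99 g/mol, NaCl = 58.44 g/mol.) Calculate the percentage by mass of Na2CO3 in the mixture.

n(HCl) = 0.04065 × 0.3764 = 0.01530 mol
Let x = n(Na2CO3), y = n(NaCl).
Titrant: 2x = 0.01530;  mass: 105.99x + 58.44y = 0.9491
Solving, x = 7.650 × 10^-3 mol, y = 2.366 × 10^-3 mol
mass of Na2CO3 = 7.650 × 10^-3 × 105.99 = 0.8109 g
% Na2CO3 = 0.8109 / 0.9491 × 100 = 85.43 %

85.43 %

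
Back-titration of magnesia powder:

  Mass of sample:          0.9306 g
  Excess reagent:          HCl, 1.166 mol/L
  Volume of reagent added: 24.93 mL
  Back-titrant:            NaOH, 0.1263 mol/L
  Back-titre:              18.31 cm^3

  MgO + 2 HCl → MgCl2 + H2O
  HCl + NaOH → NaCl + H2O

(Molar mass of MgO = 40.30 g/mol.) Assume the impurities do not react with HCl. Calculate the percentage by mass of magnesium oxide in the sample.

57.93 %

n(HCl) added = 0.02493 × 1.166 = 0.02907 mol
n(NaOH) used in back-titration = 0.01831 × 0.1263 = 2.313 × 10^-3 mol
n(HCl) left over = 2.313 × 10^-3 mol (1:1 ratio)
n(HCl) consumed by analyte = 0.02907 − 2.313 × 10^-3 = 0.02676 mol
From the 1:2 ratio, n(MgO) = 1/2 × 0.02676 = 0.01338 mol
mass of MgO = 0.01338 × 40.30 = 0.5391 g
% MgO = 0.5391 / 0.9306 × 100 = 57.93 %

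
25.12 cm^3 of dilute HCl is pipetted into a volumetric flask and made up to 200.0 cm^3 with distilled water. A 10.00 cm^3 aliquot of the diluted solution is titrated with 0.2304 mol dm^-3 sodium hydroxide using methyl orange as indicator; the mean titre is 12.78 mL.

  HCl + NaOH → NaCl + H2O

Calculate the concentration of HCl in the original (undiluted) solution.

2.344 mol/L

n(NaOH) = 0.01278 × 0.2304 = 2.945 × 10^-3 mol
n(HCl) in the aliquot = 2.945 × 10^-3 mol (1:1 ratio)
[HCl]_dilute = 2.945 × 10^-3 / 0.01000 = 0.2945 mol/L
Dilution factor = 200.0 / 25.12 = 7.962
[HCl]_stock = 0.2945 × 7.962 = 2.344 mol/L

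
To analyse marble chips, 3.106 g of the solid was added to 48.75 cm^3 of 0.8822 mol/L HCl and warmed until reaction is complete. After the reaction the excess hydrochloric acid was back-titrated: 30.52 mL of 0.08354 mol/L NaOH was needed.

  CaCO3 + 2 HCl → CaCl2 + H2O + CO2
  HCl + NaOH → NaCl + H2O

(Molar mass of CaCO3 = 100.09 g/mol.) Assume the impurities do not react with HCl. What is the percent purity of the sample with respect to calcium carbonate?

n(HCl) added = 0.04875 × 0.8822 = 0.04301 mol
n(NaOH) used in back-titration = 0.03052 × 0.08354 = 2.550 × 10^-3 mol
n(HCl) left over = 2.550 × 10^-3 mol (1:1 ratio)
n(HCl) consumed by analyte = 0.04301 − 2.550 × 10^-3 = 0.04046 mol
From the 1:2 ratio, n(CaCO3) = 1/2 × 0.04046 = 0.02023 mol
mass of CaCO3 = 0.02023 × 100.09 = 2.025 g
% CaCO3 = 2.025 / 3.106 × 100 = 65.19 %

65.19 %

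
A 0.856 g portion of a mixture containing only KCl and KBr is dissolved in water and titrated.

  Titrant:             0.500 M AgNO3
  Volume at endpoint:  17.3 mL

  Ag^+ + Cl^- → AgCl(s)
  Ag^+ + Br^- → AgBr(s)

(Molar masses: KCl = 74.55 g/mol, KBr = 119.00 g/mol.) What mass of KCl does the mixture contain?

n(AgNO3) = 0.0173 × 0.500 = 8.65 × 10^-3 mol
Let x = n(KCl), y = n(KBr).
Titrant: 1x + 1y = 8.65 × 10^-3;  mass: 74.55x + 119.00y = 0.856
Solving, x = 3.90 × 10^-3 mol, y = 4.75 × 10^-3 mol
mass of KCl = 3.90 × 10^-3 × 74.55 = 0.291 g

0.291 g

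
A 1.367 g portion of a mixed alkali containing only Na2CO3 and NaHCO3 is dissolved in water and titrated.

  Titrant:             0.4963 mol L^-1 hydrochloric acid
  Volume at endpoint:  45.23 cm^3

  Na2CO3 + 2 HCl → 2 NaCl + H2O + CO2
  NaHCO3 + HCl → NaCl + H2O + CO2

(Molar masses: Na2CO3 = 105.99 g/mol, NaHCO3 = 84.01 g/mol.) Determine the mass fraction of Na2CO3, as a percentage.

n(HCl) = 0.04523 × 0.4963 = 0.02245 mol
Let x = n(Na2CO3), y = n(NaHCO3).
Titrant: 2x + 1y = 0.02245;  mass: 105.99x + 84.01y = 1.367
Solving, x = 8.364 × 10^-3 mol, y = 5.719 × 10^-3 mol
mass of Na2CO3 = 8.364 × 10^-3 × 105.99 = 0.8865 g
% Na2CO3 = 0.8865 / 1.367 × 100 = 64.85 %

64.85 %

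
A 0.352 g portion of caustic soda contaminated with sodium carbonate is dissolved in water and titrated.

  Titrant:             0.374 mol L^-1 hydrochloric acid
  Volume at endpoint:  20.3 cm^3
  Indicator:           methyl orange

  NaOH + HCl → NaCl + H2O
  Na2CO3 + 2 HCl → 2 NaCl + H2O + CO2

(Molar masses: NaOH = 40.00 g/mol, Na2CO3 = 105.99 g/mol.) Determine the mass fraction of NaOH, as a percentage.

n(HCl) = 0.0203 × 0.374 = 7.59 × 10^-3 mol
Let x = n(NaOH), y = n(Na2CO3).
Titrant: 1x + 2y = 7.59 × 10^-3;  mass: 40.00x + 105.99y = 0.352
Solving, x = 3.87 × 10^-3 mol, y = 1.86 × 10^-3 mol
mass of NaOH = 3.87 × 10^-3 × 40.00 = 0.155 g
% NaOH = 0.155 / 0.352 × 100 = 44.0 %

44.0 %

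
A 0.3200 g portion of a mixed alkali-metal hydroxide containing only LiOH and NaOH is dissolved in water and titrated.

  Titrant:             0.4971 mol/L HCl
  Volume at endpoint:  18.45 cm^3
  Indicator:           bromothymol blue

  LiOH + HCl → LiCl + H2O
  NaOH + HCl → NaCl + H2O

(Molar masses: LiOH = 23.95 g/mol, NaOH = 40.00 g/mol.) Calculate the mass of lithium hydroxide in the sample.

0.06992 g

n(HCl) = 0.01845 × 0.4971 = 9.171 × 10^-3 mol
Let x = n(LiOH), y = n(NaOH).
Titrant: 1x + 1y = 9.171 × 10^-3;  mass: 23.95x + 40.00y = 0.3200
Solving, x = 2.920 × 10^-3 mol, y = 6.252 × 10^-3 mol
mass of LiOH = 2.920 × 10^-3 × 23.95 = 0.06992 g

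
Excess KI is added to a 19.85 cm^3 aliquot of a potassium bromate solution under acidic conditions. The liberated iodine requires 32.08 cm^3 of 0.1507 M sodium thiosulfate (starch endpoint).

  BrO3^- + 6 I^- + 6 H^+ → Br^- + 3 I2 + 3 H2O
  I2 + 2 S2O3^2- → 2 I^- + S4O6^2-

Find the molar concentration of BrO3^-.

n(S2O3^2-) = 0.03208 × 0.1507 = 4.834 × 10^-3 mol
n(I2) = n(S2O3^2-)/2 = 2.417 × 10^-3 mol
From the 1:3 ratio, n(BrO3^-) in the aliquot = 1/3 × 2.417 × 10^-3 = 8.057 × 10^-4 mol
[BrO3^-] = 8.057 × 10^-4 / 0.01985 = 0.04059 mol/L

0.04059 M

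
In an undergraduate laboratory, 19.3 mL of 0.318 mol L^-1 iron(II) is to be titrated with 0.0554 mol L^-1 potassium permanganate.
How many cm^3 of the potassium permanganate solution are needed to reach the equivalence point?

MnO4^- + 5 Fe^2+ + 8 H^+ → Mn^2+ + 5 Fe^3+ + 4 H2O
n(Fe2+) = 0.0193 L × 0.318 mol/L = 6.14 × 10^-3 mol
From the 1:5 stoichiometry, n(KMnO4) = 1/5 × 6.14 × 10^-3 = 1.23 × 10^-3 mol
V(KMnO4) = 1.23 × 10^-3 mol / 0.0554 mol/L = 0.0222 L = 22.2 mL

22.2 mL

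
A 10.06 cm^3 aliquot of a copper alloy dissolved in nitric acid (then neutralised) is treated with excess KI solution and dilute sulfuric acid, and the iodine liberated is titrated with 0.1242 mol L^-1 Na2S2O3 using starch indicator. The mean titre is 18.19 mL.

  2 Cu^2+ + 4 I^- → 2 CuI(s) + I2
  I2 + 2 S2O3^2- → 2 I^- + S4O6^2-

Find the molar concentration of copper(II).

0.2246 mol/L

n(S2O3^2-) = 0.01819 × 0.1242 = 2.259 × 10^-3 mol
n(I2) = n(S2O3^2-)/2 = 1.130 × 10^-3 mol
From the 2:1 ratio, n(Cu2+) in the aliquot = 2/1 × 1.130 × 10^-3 = 2.259 × 10^-3 mol
[Cu2+] = 2.259 × 10^-3 / 0.01006 = 0.2246 mol/L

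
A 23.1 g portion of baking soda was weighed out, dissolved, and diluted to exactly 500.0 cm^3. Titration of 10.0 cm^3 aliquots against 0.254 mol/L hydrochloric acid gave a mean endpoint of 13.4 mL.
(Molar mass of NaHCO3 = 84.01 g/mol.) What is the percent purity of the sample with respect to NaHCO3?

61.9 %

NaHCO3 + HCl → NaCl + H2O + CO2
n(HCl) per titration = 0.0134 × 0.254 = 3.40 × 10^-3 mol
n(NaHCO3) in each aliquot = 3.40 × 10^-3 mol (1:1 ratio)
n(NaHCO3) in the whole flask = 3.40 × 10^-3 × 500.0/10.0 = 0.170 mol
mass of NaHCO3 = 0.170 × 84.01 = 14.3 g
% NaHCO3 = 14.3 / 23.1 × 100 = 61.9 %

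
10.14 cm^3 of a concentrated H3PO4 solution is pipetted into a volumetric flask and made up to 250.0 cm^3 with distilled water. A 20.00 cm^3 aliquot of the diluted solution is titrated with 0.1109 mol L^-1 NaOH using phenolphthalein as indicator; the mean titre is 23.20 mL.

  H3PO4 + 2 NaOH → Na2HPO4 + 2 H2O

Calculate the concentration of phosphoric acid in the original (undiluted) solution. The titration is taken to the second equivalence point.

1.586 mol/L

n(NaOH) = 0.02320 × 0.1109 = 2.573 × 10^-3 mol
From the 1:2 ratio, n(H3PO4) in the aliquot = 1/2 × 2.573 × 10^-3 = 1.286 × 10^-3 mol
[H3PO4]_dilute = 1.286 × 10^-3 / 0.02000 = 0.06432 mol/L
Dilution factor = 250.0 / 10.14 = 24.65
[H3PO4]_stock = 0.06432 × 24.65 = 1.586 mol/L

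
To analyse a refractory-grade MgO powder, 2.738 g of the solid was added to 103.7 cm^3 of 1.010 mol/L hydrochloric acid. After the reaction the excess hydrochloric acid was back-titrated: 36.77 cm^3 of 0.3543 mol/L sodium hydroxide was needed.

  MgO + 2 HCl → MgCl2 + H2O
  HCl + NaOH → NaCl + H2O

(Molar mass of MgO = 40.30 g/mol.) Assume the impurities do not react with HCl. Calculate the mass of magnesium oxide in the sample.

1.848 g

n(HCl) added = 0.1037 × 1.010 = 0.1047 mol
n(NaOH) used in back-titration = 0.03677 × 0.3543 = 0.01303 mol
n(HCl) left over = 0.01303 mol (1:1 ratio)
n(HCl) consumed by analyte = 0.1047 − 0.01303 = 0.09171 mol
From the 1:2 ratio, n(MgO) = 1/2 × 0.09171 = 0.04585 mol
mass of MgO = 0.04585 × 40.30 = 1.848 g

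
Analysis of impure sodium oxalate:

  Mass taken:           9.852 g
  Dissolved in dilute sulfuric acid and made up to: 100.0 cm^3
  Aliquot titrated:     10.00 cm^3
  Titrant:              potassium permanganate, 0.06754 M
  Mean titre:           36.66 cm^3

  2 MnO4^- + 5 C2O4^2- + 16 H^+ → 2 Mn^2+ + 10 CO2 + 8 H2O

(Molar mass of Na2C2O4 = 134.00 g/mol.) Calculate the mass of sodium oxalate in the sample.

n(KMnO4) per titration = 0.03666 × 0.06754 = 2.476 × 10^-3 mol
From the 5:2 ratio, n(Na2C2O4) in each aliquot = 5/2 × 2.476 × 10^-3 = 6.190 × 10^-3 mol
n(Na2C2O4) in the whole flask = 6.190 × 10^-3 × 100.0/10.00 = 0.06190 mol
mass of Na2C2O4 = 0.06190 × 134.00 = 8.295 g

8.295 g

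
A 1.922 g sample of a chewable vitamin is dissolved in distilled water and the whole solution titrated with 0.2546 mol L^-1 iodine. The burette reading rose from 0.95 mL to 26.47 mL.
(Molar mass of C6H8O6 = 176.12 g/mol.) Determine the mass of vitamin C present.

C6H8O6 + I2 → C6H6O6 + 2 HI
n(I2) = 0.02552 L × 0.2546 mol/L = 6.497 × 10^-3 mol
n(C6H8O6) = 6.497 × 10^-3 mol (1:1 ratio)
mass of C6H8O6 = 6.497 × 10^-3 × 176.12 g/mol = 1.144 g

1.144 g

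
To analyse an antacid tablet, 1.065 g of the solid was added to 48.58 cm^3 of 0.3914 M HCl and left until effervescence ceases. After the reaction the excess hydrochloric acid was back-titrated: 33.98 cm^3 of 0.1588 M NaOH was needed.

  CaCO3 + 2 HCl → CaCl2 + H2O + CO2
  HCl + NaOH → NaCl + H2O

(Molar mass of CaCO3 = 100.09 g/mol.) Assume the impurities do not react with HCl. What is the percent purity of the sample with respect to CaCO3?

63.99 %

n(HCl) added = 0.04858 × 0.3914 = 0.01901 mol
n(NaOH) used in back-titration = 0.03398 × 0.1588 = 5.396 × 10^-3 mol
n(HCl) left over = 5.396 × 10^-3 mol (1:1 ratio)
n(HCl) consumed by analyte = 0.01901 − 5.396 × 10^-3 = 0.01362 mol
From the 1:2 ratio, n(CaCO3) = 1/2 × 0.01362 = 6.809 × 10^-3 mol
mass of CaCO3 = 6.809 × 10^-3 × 100.09 = 0.6815 g
% CaCO3 = 0.6815 / 1.065 × 100 = 63.99 %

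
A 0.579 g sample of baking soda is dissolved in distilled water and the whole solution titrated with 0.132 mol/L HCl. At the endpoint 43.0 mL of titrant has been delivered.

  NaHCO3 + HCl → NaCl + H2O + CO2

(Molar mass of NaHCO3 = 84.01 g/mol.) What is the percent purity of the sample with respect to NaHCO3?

82.4 %

n(HCl) = 0.0430 L × 0.132 mol/L = 5.68 × 10^-3 mol
n(NaHCO3) = 5.68 × 10^-3 mol (1:1 ratio)
mass of NaHCO3 = 5.68 × 10^-3 × 84.01 g/mol = 0.477 g
% NaHCO3 = 0.477 / 0.579 × 100 = 82.4 %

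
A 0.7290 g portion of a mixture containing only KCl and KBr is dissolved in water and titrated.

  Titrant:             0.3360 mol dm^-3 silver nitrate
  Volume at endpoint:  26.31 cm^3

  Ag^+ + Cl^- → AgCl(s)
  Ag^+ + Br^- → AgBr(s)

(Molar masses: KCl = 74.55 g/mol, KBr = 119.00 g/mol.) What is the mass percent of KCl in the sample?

n(AgNO3) = 0.02631 × 0.3360 = 8.840 × 10^-3 mol
Let x = n(KCl), y = n(KBr).
Titrant: 1x + 1y = 8.840 × 10^-3;  mass: 74.55x + 119.00y = 0.7290
Solving, x = 7.266 × 10^-3 mol, y = 1.574 × 10^-3 mol
mass of KCl = 7.266 × 10^-3 × 74.55 = 0.5417 g
% KCl = 0.5417 / 0.7290 × 100 = 74.31 %

74.31 %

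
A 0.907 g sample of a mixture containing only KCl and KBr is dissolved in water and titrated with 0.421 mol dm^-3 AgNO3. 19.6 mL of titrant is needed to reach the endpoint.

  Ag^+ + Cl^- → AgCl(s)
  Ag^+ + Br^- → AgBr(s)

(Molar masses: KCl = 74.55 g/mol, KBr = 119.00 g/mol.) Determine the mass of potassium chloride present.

n(AgNO3) = 0.0196 × 0.421 = 8.25 × 10^-3 mol
Let x = n(KCl), y = n(KBr).
Titrant: 1x + 1y = 8.25 × 10^-3;  mass: 74.55x + 119.00y = 0.907
Solving, x = 1.69 × 10^-3 mol, y = 6.57 × 10^-3 mol
mass of KCl = 1.69 × 10^-3 × 74.55 = 0.126 g

0.126 g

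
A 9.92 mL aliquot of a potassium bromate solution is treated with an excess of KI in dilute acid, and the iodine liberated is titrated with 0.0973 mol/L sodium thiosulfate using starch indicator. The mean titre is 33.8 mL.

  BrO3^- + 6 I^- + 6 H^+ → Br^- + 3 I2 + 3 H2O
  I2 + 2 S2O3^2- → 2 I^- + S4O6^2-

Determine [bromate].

n(S2O3^2-) = 0.0338 × 0.0973 = 3.29 × 10^-3 mol
n(I2) = n(S2O3^2-)/2 = 1.64 × 10^-3 mol
From the 1:3 ratio, n(BrO3^-) in the aliquot = 1/3 × 1.64 × 10^-3 = 5.48 × 10^-4 mol
[BrO3^-] = 5.48 × 10^-4 / 0.00992 = 0.0553 mol/L

0.0553 mol/L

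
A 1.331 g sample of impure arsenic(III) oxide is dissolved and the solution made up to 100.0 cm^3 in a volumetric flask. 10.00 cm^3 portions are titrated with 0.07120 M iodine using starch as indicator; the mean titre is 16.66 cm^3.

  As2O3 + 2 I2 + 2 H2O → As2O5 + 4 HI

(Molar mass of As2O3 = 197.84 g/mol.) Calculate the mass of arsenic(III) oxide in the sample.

1.173 g

n(I2) per titration = 0.01666 × 0.07120 = 1.186 × 10^-3 mol
From the 1:2 ratio, n(As2O3) in each aliquot = 1/2 × 1.186 × 10^-3 = 5.931 × 10^-4 mol
n(As2O3) in the whole flask = 5.931 × 10^-4 × 100.0/10.00 = 5.931 × 10^-3 mol
mass of As2O3 = 5.931 × 10^-3 × 197.84 = 1.173 g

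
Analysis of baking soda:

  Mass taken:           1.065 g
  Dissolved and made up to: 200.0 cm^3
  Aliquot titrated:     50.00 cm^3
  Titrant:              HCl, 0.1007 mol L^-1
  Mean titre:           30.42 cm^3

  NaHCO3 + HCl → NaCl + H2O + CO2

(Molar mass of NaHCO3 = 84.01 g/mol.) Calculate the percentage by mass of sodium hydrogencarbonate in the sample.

96.66 %

n(HCl) per titration = 0.03042 × 0.1007 = 3.063 × 10^-3 mol
n(NaHCO3) in each aliquot = 3.063 × 10^-3 mol (1:1 ratio)
n(NaHCO3) in the whole flask = 3.063 × 10^-3 × 200.0/50.00 = 0.01225 mol
mass of NaHCO3 = 0.01225 × 84.01 = 1.029 g
% NaHCO3 = 1.029 / 1.065 × 100 = 96.66 %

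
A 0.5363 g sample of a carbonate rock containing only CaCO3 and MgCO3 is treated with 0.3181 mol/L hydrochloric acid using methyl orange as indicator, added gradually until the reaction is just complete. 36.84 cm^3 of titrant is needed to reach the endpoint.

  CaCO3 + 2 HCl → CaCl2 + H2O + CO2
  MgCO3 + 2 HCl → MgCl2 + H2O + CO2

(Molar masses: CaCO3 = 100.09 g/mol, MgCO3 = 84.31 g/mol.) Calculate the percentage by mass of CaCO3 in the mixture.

50.02 %

n(HCl) = 0.03684 × 0.3181 = 0.01172 mol
Let x = n(CaCO3), y = n(MgCO3).
Titrant: 2x + 2y = 0.01172;  mass: 100.09x + 84.31y = 0.5363
Solving, x = 2.680 × 10^-3 mol, y = 3.179 × 10^-3 mol
mass of CaCO3 = 2.680 × 10^-3 × 100.09 = 0.2683 g
% CaCO3 = 0.2683 / 0.5363 × 100 = 50.02 %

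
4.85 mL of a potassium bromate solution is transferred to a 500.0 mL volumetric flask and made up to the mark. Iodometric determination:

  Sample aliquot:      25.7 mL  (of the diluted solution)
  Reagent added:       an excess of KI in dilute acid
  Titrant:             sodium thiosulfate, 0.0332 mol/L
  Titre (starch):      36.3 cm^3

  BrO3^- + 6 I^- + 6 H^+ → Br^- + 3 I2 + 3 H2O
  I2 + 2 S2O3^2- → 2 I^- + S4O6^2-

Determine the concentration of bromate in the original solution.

n(S2O3^2-) = 0.0363 × 0.0332 = 1.21 × 10^-3 mol
n(I2) = n(S2O3^2-)/2 = 6.03 × 10^-4 mol
From the 1:3 ratio, n(BrO3^-) in the aliquot = 1/3 × 6.03 × 10^-4 = 2.01 × 10^-4 mol
[BrO3^-]_dilute = 2.01 × 10^-4 / 0.0257 = 0.00782 mol/L
[BrO3^-]_original = 0.00782 × 500.0/4.85 = 0.806 mol/L

0.806 mol/L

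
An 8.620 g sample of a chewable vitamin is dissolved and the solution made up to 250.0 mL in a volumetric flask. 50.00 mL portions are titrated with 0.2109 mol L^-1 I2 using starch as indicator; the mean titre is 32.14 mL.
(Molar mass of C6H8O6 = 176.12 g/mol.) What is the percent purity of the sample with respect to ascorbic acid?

69.25 %

C6H8O6 + I2 → C6H6O6 + 2 HI
n(I2) per titration = 0.03214 × 0.2109 = 6.778 × 10^-3 mol
n(C6H8O6) in each aliquot = 6.778 × 10^-3 mol (1:1 ratio)
n(C6H8O6) in the whole flask = 6.778 × 10^-3 × 250.0/50.00 = 0.03389 mol
mass of C6H8O6 = 0.03389 × 176.12 = 5.969 g
% C6H8O6 = 5.969 / 8.620 × 100 = 69.25 %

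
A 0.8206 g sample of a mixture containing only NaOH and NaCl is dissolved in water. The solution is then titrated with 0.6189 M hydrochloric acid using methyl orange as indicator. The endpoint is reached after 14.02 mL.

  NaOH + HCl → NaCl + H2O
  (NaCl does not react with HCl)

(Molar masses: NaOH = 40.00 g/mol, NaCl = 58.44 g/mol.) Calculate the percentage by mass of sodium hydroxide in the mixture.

n(HCl) = 0.01402 × 0.6189 = 8.677 × 10^-3 mol
Let x = n(NaOH), y = n(NaCl).
Titrant: 1x = 8.677 × 10^-3;  mass: 40.00x + 58.44y = 0.8206
Solving, x = 8.677 × 10^-3 mol, y = 8.103 × 10^-3 mol
mass of NaOH = 8.677 × 10^-3 × 40.00 = 0.3471 g
% NaOH = 0.3471 / 0.8206 × 100 = 42.30 %

42.30 %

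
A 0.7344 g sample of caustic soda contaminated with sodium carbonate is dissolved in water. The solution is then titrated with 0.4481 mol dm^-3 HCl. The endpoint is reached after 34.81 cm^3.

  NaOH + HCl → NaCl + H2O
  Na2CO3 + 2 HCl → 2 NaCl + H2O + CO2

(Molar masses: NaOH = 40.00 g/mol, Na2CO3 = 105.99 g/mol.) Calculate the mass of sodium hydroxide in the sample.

n(HCl) = 0.03481 × 0.4481 = 0.01560 mol
Let x = n(NaOH), y = n(Na2CO3).
Titrant: 1x + 2y = 0.01560;  mass: 40.00x + 105.99y = 0.7344
Solving, x = 7.098 × 10^-3 mol, y = 4.250 × 10^-3 mol
mass of NaOH = 7.098 × 10^-3 × 40.00 = 0.2839 g

0.2839 g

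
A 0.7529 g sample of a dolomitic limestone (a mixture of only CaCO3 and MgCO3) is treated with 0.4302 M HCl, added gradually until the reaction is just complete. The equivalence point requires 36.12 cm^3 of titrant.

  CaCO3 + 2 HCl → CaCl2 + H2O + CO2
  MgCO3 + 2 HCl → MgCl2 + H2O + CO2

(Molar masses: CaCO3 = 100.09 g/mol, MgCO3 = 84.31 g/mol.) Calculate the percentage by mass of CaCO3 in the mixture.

n(HCl) = 0.03612 × 0.4302 = 0.01554 mol
Let x = n(CaCO3), y = n(MgCO3).
Titrant: 2x + 2y = 0.01554;  mass: 100.09x + 84.31y = 0.7529
Solving, x = 6.202 × 10^-3 mol, y = 1.568 × 10^-3 mol
mass of CaCO3 = 6.202 × 10^-3 × 100.09 = 0.6207 g
% CaCO3 = 0.6207 / 0.7529 × 100 = 82.44 %

82.44 %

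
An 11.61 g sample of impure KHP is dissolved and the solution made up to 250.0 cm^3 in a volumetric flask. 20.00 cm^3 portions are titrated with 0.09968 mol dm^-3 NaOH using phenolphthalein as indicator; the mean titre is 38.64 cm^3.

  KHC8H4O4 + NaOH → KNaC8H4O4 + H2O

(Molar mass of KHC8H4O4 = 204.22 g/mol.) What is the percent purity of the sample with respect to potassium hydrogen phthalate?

n(NaOH) per titration = 0.03864 × 0.09968 = 3.852 × 10^-3 mol
n(KHC8H4O4) in each aliquot = 3.852 × 10^-3 mol (1:1 ratio)
n(KHC8H4O4) in the whole flask = 3.852 × 10^-3 × 250.0/20.00 = 0.04815 mol
mass of KHC8H4O4 = 0.04815 × 204.22 = 9.832 g
% KHC8H4O4 = 9.832 / 11.61 × 100 = 84.69 %

84.69 %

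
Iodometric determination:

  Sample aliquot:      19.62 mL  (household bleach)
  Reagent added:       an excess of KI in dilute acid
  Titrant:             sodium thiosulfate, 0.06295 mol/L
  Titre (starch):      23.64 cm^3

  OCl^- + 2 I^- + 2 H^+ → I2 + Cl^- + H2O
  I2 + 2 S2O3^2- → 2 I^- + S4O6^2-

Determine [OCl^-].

n(S2O3^2-) = 0.02364 × 0.06295 = 1.488 × 10^-3 mol
n(I2) = n(S2O3^2-)/2 = 7.441 × 10^-4 mol
n(OCl^-) in the aliquot = 7.441 × 10^-4 mol (1:1 ratio)
[OCl^-] = 7.441 × 10^-4 / 0.01962 = 0.03792 mol/L

0.03792 mol/L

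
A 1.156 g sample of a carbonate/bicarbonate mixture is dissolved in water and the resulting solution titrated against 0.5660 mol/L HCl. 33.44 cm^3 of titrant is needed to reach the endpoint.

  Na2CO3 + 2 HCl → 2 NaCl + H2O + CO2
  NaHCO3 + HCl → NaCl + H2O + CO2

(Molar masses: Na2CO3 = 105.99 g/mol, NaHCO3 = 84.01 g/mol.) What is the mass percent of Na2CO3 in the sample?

64.16 %

n(HCl) = 0.03344 × 0.5660 = 0.01893 mol
Let x = n(Na2CO3), y = n(NaHCO3).
Titrant: 2x + 1y = 0.01893;  mass: 105.99x + 84.01y = 1.156
Solving, x = 6.998 × 10^-3 mol, y = 4.932 × 10^-3 mol
mass of Na2CO3 = 6.998 × 10^-3 × 105.99 = 0.7417 g
% Na2CO3 = 0.7417 / 1.156 × 100 = 64.16 %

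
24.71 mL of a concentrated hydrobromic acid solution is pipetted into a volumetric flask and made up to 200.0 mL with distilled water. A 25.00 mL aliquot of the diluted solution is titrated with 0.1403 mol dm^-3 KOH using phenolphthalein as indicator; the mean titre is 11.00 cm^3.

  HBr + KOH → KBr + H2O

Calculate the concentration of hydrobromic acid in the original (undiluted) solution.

n(KOH) = 0.01100 × 0.1403 = 1.543 × 10^-3 mol
n(HBr) in the aliquot = 1.543 × 10^-3 mol (1:1 ratio)
[HBr]_dilute = 1.543 × 10^-3 / 0.02500 = 0.06173 mol/L
Dilution factor = 200.0 / 24.71 = 8.094
[HBr]_stock = 0.06173 × 8.094 = 0.4997 mol/L

0.4997 mol/L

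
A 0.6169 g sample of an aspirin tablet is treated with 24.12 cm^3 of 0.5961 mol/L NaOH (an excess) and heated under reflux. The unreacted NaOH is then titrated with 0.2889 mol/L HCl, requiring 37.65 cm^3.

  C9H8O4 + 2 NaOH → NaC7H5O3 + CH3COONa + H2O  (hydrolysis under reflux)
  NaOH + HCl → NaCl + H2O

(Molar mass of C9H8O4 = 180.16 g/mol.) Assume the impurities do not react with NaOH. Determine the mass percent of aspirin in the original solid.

n(NaOH) added = 0.02412 × 0.5961 = 0.01438 mol
n(HCl) used in back-titration = 0.03765 × 0.2889 = 0.01088 mol
n(NaOH) left over = 0.01088 mol (1:1 ratio)
n(NaOH) consumed by analyte = 0.01438 − 0.01088 = 3.501 × 10^-3 mol
From the 1:2 ratio, n(C9H8O4) = 1/2 × 3.501 × 10^-3 = 1.750 × 10^-3 mol
mass of C9H8O4 = 1.750 × 10^-3 × 180.16 = 0.3154 g
% C9H8O4 = 0.3154 / 0.6169 × 100 = 51.12 %

51.12 %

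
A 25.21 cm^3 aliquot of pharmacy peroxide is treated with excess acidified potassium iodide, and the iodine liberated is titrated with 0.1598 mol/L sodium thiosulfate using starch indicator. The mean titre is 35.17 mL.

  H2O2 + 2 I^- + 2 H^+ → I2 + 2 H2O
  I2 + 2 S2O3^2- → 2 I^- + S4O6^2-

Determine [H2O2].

0.1115 mol/L

n(S2O3^2-) = 0.03517 × 0.1598 = 5.620 × 10^-3 mol
n(I2) = n(S2O3^2-)/2 = 2.810 × 10^-3 mol
n(H2O2) in the aliquot = 2.810 × 10^-3 mol (1:1 ratio)
[H2O2] = 2.810 × 10^-3 / 0.02521 = 0.1115 mol/L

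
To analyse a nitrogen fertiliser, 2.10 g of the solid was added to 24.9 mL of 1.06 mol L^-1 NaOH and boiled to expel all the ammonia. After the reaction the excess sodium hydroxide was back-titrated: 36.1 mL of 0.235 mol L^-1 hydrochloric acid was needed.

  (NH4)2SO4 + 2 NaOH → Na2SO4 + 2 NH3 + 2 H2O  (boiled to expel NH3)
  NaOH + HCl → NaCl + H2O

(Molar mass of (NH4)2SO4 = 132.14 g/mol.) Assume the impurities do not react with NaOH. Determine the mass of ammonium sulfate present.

n(NaOH) added = 0.0249 × 1.06 = 0.0264 mol
n(HCl) used in back-titration = 0.0361 × 0.235 = 8.48 × 10^-3 mol
n(NaOH) left over = 8.48 × 10^-3 mol (1:1 ratio)
n(NaOH) consumed by analyte = 0.0264 − 8.48 × 10^-3 = 0.0179 mol
From the 1:2 ratio, n((NH4)2SO4) = 1/2 × 0.0179 = 8.96 × 10^-3 mol
mass of (NH4)2SO4 = 8.96 × 10^-3 × 132.14 = 1.18 g

1.18 g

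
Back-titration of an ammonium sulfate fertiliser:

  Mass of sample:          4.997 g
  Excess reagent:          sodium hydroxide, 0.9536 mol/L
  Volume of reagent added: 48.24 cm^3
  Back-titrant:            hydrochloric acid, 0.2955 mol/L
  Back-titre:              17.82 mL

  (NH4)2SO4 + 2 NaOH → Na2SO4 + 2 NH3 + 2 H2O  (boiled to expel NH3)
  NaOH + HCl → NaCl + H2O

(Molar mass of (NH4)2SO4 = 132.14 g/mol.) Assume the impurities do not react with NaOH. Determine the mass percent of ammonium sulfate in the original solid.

n(NaOH) added = 0.04824 × 0.9536 = 0.04600 mol
n(HCl) used in back-titration = 0.01782 × 0.2955 = 5.266 × 10^-3 mol
n(NaOH) left over = 5.266 × 10^-3 mol (1:1 ratio)
n(NaOH) consumed by analyte = 0.04600 − 5.266 × 10^-3 = 0.04074 mol
From the 1:2 ratio, n((NH4)2SO4) = 1/2 × 0.04074 = 0.02037 mol
mass of (NH4)2SO4 = 0.02037 × 132.14 = 2.691 g
% (NH4)2SO4 = 2.691 / 4.997 × 100 = 53.86 %

53.86 %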